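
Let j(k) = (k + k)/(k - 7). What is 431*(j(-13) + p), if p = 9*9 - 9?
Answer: 315923/10 ≈ 31592.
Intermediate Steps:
j(k) = 2*k/(-7 + k) (j(k) = (2*k)/(-7 + k) = 2*k/(-7 + k))
p = 72 (p = 81 - 9 = 72)
431*(j(-13) + p) = 431*(2*(-13)/(-7 - 13) + 72) = 431*(2*(-13)/(-20) + 72) = 431*(2*(-13)*(-1/20) + 72) = 431*(13/10 + 72) = 431*(733/10) = 315923/10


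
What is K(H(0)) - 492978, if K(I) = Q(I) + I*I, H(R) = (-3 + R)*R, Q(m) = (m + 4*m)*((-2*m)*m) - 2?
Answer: -492980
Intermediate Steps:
Q(m) = -2 - 10*m³ (Q(m) = (5*m)*(-2*m²) - 2 = -10*m³ - 2 = -2 - 10*m³)
H(R) = R*(-3 + R)
K(I) = -2 + I² - 10*I³ (K(I) = (-2 - 10*I³) + I*I = (-2 - 10*I³) + I² = -2 + I² - 10*I³)
K(H(0)) - 492978 = (-2 + (0*(-3 + 0))² - 10*(0*(-3 + 0))³) - 492978 = (-2 + (0*(-3))² - 10*(0*(-3))³) - 492978 = (-2 + 0² - 10*0³) - 492978 = (-2 + 0 - 10*0) - 492978 = (-2 + 0 + 0) - 492978 = -2 - 492978 = -492980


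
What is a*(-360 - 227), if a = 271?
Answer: -159077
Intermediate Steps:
a*(-360 - 227) = 271*(-360 - 227) = 271*(-587) = -159077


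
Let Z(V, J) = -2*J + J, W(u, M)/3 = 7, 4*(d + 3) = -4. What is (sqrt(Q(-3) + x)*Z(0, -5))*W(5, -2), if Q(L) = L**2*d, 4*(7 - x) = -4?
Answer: 210*I*sqrt(7) ≈ 555.61*I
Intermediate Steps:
d = -4 (d = -3 + (1/4)*(-4) = -3 - 1 = -4)
W(u, M) = 21 (W(u, M) = 3*7 = 21)
x = 8 (x = 7 - 1/4*(-4) = 7 + 1 = 8)
Q(L) = -4*L**2 (Q(L) = L**2*(-4) = -4*L**2)
Z(V, J) = -J
(sqrt(Q(-3) + x)*Z(0, -5))*W(5, -2) = (sqrt(-4*(-3)**2 + 8)*(-1*(-5)))*21 = (sqrt(-4*9 + 8)*5)*21 = (sqrt(-36 + 8)*5)*21 = (sqrt(-28)*5)*21 = ((2*I*sqrt(7))*5)*21 = (10*I*sqrt(7))*21 = 210*I*sqrt(7)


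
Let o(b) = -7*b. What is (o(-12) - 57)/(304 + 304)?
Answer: 27/608 ≈ 0.044408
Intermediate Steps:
(o(-12) - 57)/(304 + 304) = (-7*(-12) - 57)/(304 + 304) = (84 - 57)/608 = 27*(1/608) = 27/608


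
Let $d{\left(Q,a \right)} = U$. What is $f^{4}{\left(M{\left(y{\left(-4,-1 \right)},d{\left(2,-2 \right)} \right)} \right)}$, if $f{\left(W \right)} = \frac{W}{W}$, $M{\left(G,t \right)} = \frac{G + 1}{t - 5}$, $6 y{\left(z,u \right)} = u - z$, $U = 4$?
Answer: $1$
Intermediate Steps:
$y{\left(z,u \right)} = - \frac{z}{6} + \frac{u}{6}$ ($y{\left(z,u \right)} = \frac{u - z}{6} = - \frac{z}{6} + \frac{u}{6}$)
$d{\left(Q,a \right)} = 4$
$M{\left(G,t \right)} = \frac{1 + G}{-5 + t}$
$f{\left(W \right)} = 1$
$f^{4}{\left(M{\left(y{\left(-4,-1 \right)},d{\left(2,-2 \right)} \right)} \right)} = 1^{4} = 1$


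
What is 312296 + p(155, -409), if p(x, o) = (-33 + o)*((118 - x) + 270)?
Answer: 209310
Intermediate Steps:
p(x, o) = (-33 + o)*(388 - x)
312296 + p(155, -409) = 312296 + (-12804 + 33*155 + 388*(-409) - 1*(-409)*155) = 312296 + (-12804 + 5115 - 158692 + 63395) = 312296 - 102986 = 209310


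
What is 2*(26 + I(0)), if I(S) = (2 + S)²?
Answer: 60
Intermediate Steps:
2*(26 + I(0)) = 2*(26 + (2 + 0)²) = 2*(26 + 2²) = 2*(26 + 4) = 2*30 = 60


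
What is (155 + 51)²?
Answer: 42436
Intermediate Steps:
(155 + 51)² = 206² = 42436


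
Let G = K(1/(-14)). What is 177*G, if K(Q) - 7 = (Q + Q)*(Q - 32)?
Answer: 200895/98 ≈ 2049.9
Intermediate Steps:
K(Q) = 7 + 2*Q*(-32 + Q) (K(Q) = 7 + (Q + Q)*(Q - 32) = 7 + (2*Q)*(-32 + Q) = 7 + 2*Q*(-32 + Q))
G = 1135/98 (G = 7 - 64/(-14) + 2*(1/(-14))² = 7 - 64*(-1/14) + 2*(-1/14)² = 7 + 32/7 + 2*(1/196) = 7 + 32/7 + 1/98 = 1135/98 ≈ 11.582)
177*G = 177*(1135/98) = 200895/98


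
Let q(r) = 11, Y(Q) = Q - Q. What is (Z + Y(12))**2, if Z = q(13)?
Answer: 121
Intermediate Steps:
Y(Q) = 0
Z = 11
(Z + Y(12))**2 = (11 + 0)**2 = 11**2 = 121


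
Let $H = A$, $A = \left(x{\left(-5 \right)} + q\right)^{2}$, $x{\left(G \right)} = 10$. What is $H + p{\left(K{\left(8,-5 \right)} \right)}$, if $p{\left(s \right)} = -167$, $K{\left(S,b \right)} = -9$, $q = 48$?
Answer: $3197$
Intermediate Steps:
$A = 3364$ ($A = \left(10 + 48\right)^{2} = 58^{2} = 3364$)
$H = 3364$
$H + p{\left(K{\left(8,-5 \right)} \right)} = 3364 - 167 = 3197$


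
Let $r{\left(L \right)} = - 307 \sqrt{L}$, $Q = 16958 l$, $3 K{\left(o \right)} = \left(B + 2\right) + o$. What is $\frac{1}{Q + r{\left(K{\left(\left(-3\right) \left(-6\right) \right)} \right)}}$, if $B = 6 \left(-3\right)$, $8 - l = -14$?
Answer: $\frac{559614}{208778458415} + \frac{307 \sqrt{6}}{417556916830} \approx 2.6822 \cdot 10^{-6}$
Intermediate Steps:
$l = 22$ ($l = 8 - -14 = 8 + 14 = 22$)
$B = -18$
$K{\left(o \right)} = - \frac{16}{3} + \frac{o}{3}$ ($K{\left(o \right)} = \frac{\left(-18 + 2\right) + o}{3} = \frac{-16 + o}{3} = - \frac{16}{3} + \frac{o}{3}$)
$Q = 373076$ ($Q = 16958 \cdot 22 = 373076$)
$\frac{1}{Q + r{\left(K{\left(\left(-3\right) \left(-6\right) \right)} \right)}} = \frac{1}{373076 - 307 \sqrt{- \frac{16}{3} + \frac{\left(-3\right) \left(-6\right)}{3}}} = \frac{1}{373076 - 307 \sqrt{- \frac{16}{3} + \frac{1}{3} \cdot 18}} = \frac{1}{373076 - 307 \sqrt{- \frac{16}{3} + 6}} = \frac{1}{373076 - 307 \sqrt{\frac{2}{3}}} = \frac{1}{373076 - 307 \frac{\sqrt{6}}{3}} = \frac{1}{373076 - \frac{307 \sqrt{6}}{3}}$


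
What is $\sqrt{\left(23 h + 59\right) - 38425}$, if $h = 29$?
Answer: $i \sqrt{37699} \approx 194.16 i$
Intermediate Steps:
$\sqrt{\left(23 h + 59\right) - 38425} = \sqrt{\left(23 \cdot 29 + 59\right) - 38425} = \sqrt{\left(667 + 59\right) - 38425} = \sqrt{726 - 38425} = \sqrt{-37699} = i \sqrt{37699}$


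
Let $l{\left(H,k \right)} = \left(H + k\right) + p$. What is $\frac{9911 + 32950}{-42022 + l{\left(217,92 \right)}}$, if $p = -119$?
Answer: $- \frac{2041}{1992} \approx -1.0246$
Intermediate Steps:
$l{\left(H,k \right)} = -119 + H + k$ ($l{\left(H,k \right)} = \left(H + k\right) - 119 = -119 + H + k$)
$\frac{9911 + 32950}{-42022 + l{\left(217,92 \right)}} = \frac{9911 + 32950}{-42022 + \left(-119 + 217 + 92\right)} = \frac{42861}{-42022 + 190} = \frac{42861}{-41832} = 42861 \left(- \frac{1}{41832}\right) = - \frac{2041}{1992}$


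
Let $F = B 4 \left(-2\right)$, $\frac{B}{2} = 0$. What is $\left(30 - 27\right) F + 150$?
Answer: $150$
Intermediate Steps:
$B = 0$ ($B = 2 \cdot 0 = 0$)
$F = 0$ ($F = 0 \cdot 4 \left(-2\right) = 0 \left(-2\right) = 0$)
$\left(30 - 27\right) F + 150 = \left(30 - 27\right) 0 + 150 = 3 \cdot 0 + 150 = 0 + 150 = 150$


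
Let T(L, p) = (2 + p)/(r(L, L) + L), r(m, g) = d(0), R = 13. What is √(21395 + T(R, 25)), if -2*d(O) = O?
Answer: √3616106/13 ≈ 146.28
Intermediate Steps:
d(O) = -O/2
r(m, g) = 0 (r(m, g) = -½*0 = 0)
T(L, p) = (2 + p)/L (T(L, p) = (2 + p)/(0 + L) = (2 + p)/L)
√(21395 + T(R, 25)) = √(21395 + (2 + 25)/13) = √(21395 + (1/13)*27) = √(21395 + 27/13) = √(278162/13) = √3616106/13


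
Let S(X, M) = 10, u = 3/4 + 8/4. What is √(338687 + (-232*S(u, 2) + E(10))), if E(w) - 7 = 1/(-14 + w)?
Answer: √1345495/2 ≈ 579.98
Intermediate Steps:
u = 11/4 (u = 3*(¼) + 8*(¼) = ¾ + 2 = 11/4 ≈ 2.7500)
E(w) = 7 + 1/(-14 + w)
√(338687 + (-232*S(u, 2) + E(10))) = √(338687 + (-232*10 + (-97 + 7*10)/(-14 + 10))) = √(338687 + (-2320 + (-97 + 70)/(-4))) = √(338687 + (-2320 - ¼*(-27))) = √(338687 + (-2320 + 27/4)) = √(338687 - 9253/4) = √(1345495/4) = √1345495/2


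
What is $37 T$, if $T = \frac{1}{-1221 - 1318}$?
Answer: $- \frac{37}{2539} \approx -0.014573$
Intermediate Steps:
$T = - \frac{1}{2539}$ ($T = \frac{1}{-2539} = - \frac{1}{2539} \approx -0.00039386$)
$37 T = 37 \left(- \frac{1}{2539}\right) = - \frac{37}{2539}$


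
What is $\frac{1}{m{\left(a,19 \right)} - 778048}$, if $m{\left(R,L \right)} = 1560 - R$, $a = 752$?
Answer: $- \frac{1}{777240} \approx -1.2866 \cdot 10^{-6}$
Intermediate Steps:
$\frac{1}{m{\left(a,19 \right)} - 778048} = \frac{1}{\left(1560 - 752\right) - 778048} = \frac{1}{808 - 778048} = \frac{1}{-777240} = - \frac{1}{777240}$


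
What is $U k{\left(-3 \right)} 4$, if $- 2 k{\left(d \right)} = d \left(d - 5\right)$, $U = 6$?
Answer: $-288$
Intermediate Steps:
$k{\left(d \right)} = - \frac{d \left(-5 + d\right)}{2}$ ($k{\left(d \right)} = - \frac{d \left(d - 5\right)}{2} = - \frac{d \left(-5 + d\right)}{2}$)
$U k{\left(-3 \right)} 4 = 6 \cdot \frac{1}{2} \left(-3\right) \left(5 - -3\right) 4 = 6 \cdot \frac{1}{2} \left(-3\right) \left(5 + 3\right) 4 = 6 \cdot \frac{1}{2} \left(-3\right) 8 \cdot 4 = 6 \left(-12\right) 4 = \left(-72\right) 4 = -288$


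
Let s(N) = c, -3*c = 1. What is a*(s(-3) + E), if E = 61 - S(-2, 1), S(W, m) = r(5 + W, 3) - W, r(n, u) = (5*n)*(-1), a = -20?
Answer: -4420/3 ≈ -1473.3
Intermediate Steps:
c = -1/3 (c = -1/3*1 = -1/3 ≈ -0.33333)
s(N) = -1/3
r(n, u) = -5*n
S(W, m) = -25 - 6*W (S(W, m) = -5*(5 + W) - W = (-25 - 5*W) - W = -25 - 6*W)
E = 74 (E = 61 - (-25 - 6*(-2)) = 61 - (-25 + 12) = 61 - 1*(-13) = 61 + 13 = 74)
a*(s(-3) + E) = -20*(-1/3 + 74) = -20*221/3 = -4420/3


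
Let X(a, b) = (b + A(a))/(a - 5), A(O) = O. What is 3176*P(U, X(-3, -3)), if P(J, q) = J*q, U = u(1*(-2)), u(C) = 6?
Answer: 14292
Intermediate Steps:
X(a, b) = (a + b)/(-5 + a) (X(a, b) = (b + a)/(a - 5) = (a + b)/(-5 + a))
U = 6
3176*P(U, X(-3, -3)) = 3176*(6*((-3 - 3)/(-5 - 3))) = 3176*(6*(-6/(-8))) = 3176*(6*(-1/8*(-6))) = 3176*(6*(3/4)) = 3176*(9/2) = 14292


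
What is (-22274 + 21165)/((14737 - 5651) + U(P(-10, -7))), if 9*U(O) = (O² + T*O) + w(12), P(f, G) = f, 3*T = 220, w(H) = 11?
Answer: -29943/243455 ≈ -0.12299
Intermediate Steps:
T = 220/3 (T = (⅓)*220 = 220/3 ≈ 73.333)
U(O) = 11/9 + O²/9 + 220*O/27 (U(O) = ((O² + 220*O/3) + 11)/9 = (11 + O² + 220*O/3)/9 = 11/9 + O²/9 + 220*O/27)
(-22274 + 21165)/((14737 - 5651) + U(P(-10, -7))) = (-22274 + 21165)/((14737 - 5651) + (11/9 + (⅑)*(-10)² + (220/27)*(-10))) = -1109/(9086 + (11/9 + (⅑)*100 - 2200/27)) = -1109/(9086 + (11/9 + 100/9 - 2200/27)) = -1109/(9086 - 1867/27) = -1109/243455/27 = -1109*27/243455 = -29943/243455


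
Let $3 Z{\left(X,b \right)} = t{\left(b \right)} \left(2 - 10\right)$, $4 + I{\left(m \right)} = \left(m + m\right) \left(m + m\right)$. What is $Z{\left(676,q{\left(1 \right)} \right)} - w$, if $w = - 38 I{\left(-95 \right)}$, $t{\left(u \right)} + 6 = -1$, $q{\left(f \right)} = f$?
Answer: $\frac{4115000}{3} \approx 1.3717 \cdot 10^{6}$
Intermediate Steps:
$I{\left(m \right)} = -4 + 4 m^{2}$ ($I{\left(m \right)} = -4 + \left(m + m\right) \left(m + m\right) = -4 + 2 m 2 m = -4 + 4 m^{2}$)
$t{\left(u \right)} = -7$ ($t{\left(u \right)} = -6 - 1 = -7$)
$w = -1371648$ ($w = - 38 \left(-4 + 4 \left(-95\right)^{2}\right) = - 38 \left(-4 + 4 \cdot 9025\right) = - 38 \left(-4 + 36100\right) = \left(-38\right) 36096 = -1371648$)
$Z{\left(X,b \right)} = \frac{56}{3}$ ($Z{\left(X,b \right)} = \frac{\left(-7\right) \left(2 - 10\right)}{3} = \frac{\left(-7\right) \left(-8\right)}{3} = \frac{1}{3} \cdot 56 = \frac{56}{3}$)
$Z{\left(676,q{\left(1 \right)} \right)} - w = \frac{56}{3} - -1371648 = \frac{56}{3} + 1371648 = \frac{4115000}{3}$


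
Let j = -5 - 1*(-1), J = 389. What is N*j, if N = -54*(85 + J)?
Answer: 102384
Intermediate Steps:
j = -4 (j = -5 + 1 = -4)
N = -25596 (N = -54*(85 + 389) = -54*474 = -25596)
N*j = -25596*(-4) = 102384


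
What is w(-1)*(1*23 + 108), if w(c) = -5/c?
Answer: 655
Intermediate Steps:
w(-1)*(1*23 + 108) = (-5/(-1))*(1*23 + 108) = (-5*(-1))*(23 + 108) = 5*131 = 655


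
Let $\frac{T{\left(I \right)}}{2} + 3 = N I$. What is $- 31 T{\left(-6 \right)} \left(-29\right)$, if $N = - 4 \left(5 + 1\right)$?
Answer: $253518$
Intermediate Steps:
$N = -24$ ($N = \left(-4\right) 6 = -24$)
$T{\left(I \right)} = -6 - 48 I$ ($T{\left(I \right)} = -6 + 2 \left(- 24 I\right) = -6 - 48 I$)
$- 31 T{\left(-6 \right)} \left(-29\right) = - 31 \left(-6 - -288\right) \left(-29\right) = - 31 \left(-6 + 288\right) \left(-29\right) = \left(-31\right) 282 \left(-29\right) = \left(-8742\right) \left(-29\right) = 253518$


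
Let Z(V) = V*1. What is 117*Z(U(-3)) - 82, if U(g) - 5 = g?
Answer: 152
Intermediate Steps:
U(g) = 5 + g
Z(V) = V
117*Z(U(-3)) - 82 = 117*(5 - 3) - 82 = 117*2 - 82 = 234 - 82 = 152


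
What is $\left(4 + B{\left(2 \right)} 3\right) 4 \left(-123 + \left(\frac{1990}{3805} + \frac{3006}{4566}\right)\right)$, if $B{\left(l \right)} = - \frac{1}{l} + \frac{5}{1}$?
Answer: $- \frac{6489280}{761} \approx -8527.3$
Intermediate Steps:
$B{\left(l \right)} = 5 - \frac{1}{l}$ ($B{\left(l \right)} = - \frac{1}{l} + 5 \cdot 1 = - \frac{1}{l} + 5 = 5 - \frac{1}{l}$)
$\left(4 + B{\left(2 \right)} 3\right) 4 \left(-123 + \left(\frac{1990}{3805} + \frac{3006}{4566}\right)\right) = \left(4 + \left(5 - \frac{1}{2}\right) 3\right) 4 \left(-123 + \left(\frac{1990}{3805} + \frac{3006}{4566}\right)\right) = \left(4 + \left(5 - \frac{1}{2}\right) 3\right) 4 \left(-123 + \left(1990 \cdot \frac{1}{3805} + 3006 \cdot \frac{1}{4566}\right)\right) = \left(4 + \left(5 - \frac{1}{2}\right) 3\right) 4 \left(-123 + \left(\frac{398}{761} + \frac{501}{761}\right)\right) = \left(4 + \frac{9}{2} \cdot 3\right) 4 \left(-123 + \frac{899}{761}\right) = \left(4 + \frac{27}{2}\right) 4 \left(- \frac{92704}{761}\right) = \frac{35}{2} \cdot 4 \left(- \frac{92704}{761}\right) = 70 \left(- \frac{92704}{761}\right) = - \frac{6489280}{761}$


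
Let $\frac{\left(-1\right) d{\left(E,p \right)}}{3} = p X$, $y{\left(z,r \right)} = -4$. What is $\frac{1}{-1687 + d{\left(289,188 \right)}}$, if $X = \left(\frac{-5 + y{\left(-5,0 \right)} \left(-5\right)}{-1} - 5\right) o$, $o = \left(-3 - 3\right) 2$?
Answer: $- \frac{1}{137047} \approx -7.2968 \cdot 10^{-6}$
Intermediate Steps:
$o = -12$ ($o = \left(-6\right) 2 = -12$)
$X = 240$ ($X = \left(\frac{-5 - -20}{-1} - 5\right) \left(-12\right) = \left(\left(-5 + 20\right) \left(-1\right) - 5\right) \left(-12\right) = \left(15 \left(-1\right) - 5\right) \left(-12\right) = \left(-15 - 5\right) \left(-12\right) = \left(-20\right) \left(-12\right) = 240$)
$d{\left(E,p \right)} = - 720 p$ ($d{\left(E,p \right)} = - 3 p 240 = - 3 \cdot 240 p = - 720 p$)
$\frac{1}{-1687 + d{\left(289,188 \right)}} = \frac{1}{-1687 - 135360} = \frac{1}{-137047} = - \frac{1}{137047}$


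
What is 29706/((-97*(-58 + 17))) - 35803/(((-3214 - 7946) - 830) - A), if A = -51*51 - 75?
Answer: 419070215/37041778 ≈ 11.313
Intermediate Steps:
A = -2676 (A = -2601 - 75 = -2676)
29706/((-97*(-58 + 17))) - 35803/(((-3214 - 7946) - 830) - A) = 29706/((-97*(-58 + 17))) - 35803/(((-3214 - 7946) - 830) - 1*(-2676)) = 29706/((-97*(-41))) - 35803/((-11160 - 830) + 2676) = 29706/3977 - 35803/(-11990 + 2676) = 29706*(1/3977) - 35803/(-9314) = 29706/3977 - 35803*(-1/9314) = 29706/3977 + 35803/9314 = 419070215/37041778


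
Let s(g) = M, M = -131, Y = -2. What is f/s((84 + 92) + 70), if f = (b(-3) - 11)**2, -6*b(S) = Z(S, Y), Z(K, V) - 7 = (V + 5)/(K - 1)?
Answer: -83521/75456 ≈ -1.1069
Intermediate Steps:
Z(K, V) = 7 + (5 + V)/(-1 + K) (Z(K, V) = 7 + (V + 5)/(K - 1) = 7 + (5 + V)/(-1 + K))
b(S) = -(-4 + 7*S)/(6*(-1 + S)) (b(S) = -(-2 - 2 + 7*S)/(6*(-1 + S)) = -(-4 + 7*S)/(6*(-1 + S)))
s(g) = -131
f = 83521/576 (f = ((4 - 7*(-3))/(6*(-1 - 3)) - 11)**2 = ((1/6)*(4 + 21)/(-4) - 11)**2 = ((1/6)*(-1/4)*25 - 11)**2 = (-25/24 - 11)**2 = (-289/24)**2 = 83521/576 ≈ 145.00)
f/s((84 + 92) + 70) = (83521/576)/(-131) = (83521/576)*(-1/131) = -83521/75456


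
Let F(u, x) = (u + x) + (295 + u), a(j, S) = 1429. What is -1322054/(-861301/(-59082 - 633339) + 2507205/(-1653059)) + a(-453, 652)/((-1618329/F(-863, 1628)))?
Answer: 1224459951401108700740288/252669725822587317 ≈ 4.8461e+6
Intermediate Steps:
F(u, x) = 295 + x + 2*u
-1322054/(-861301/(-59082 - 633339) + 2507205/(-1653059)) + a(-453, 652)/((-1618329/F(-863, 1628))) = -1322054/(-861301/(-59082 - 633339) + 2507205/(-1653059)) + 1429/((-1618329/(295 + 1628 + 2*(-863)))) = -1322054/(-861301/(-692421) + 2507205*(-1/1653059)) + 1429/((-1618329/(295 + 1628 - 1726))) = -1322054/(-861301*(-1/692421) - 2507205/1653059) + 1429/((-1618329/197)) = -1322054/(861301/692421 - 2507205/1653059) + 1429/((-1618329*1/197)) = -1322054/(-312260023546/1144612765839) + 1429/(-1618329/197) = -1322054*(-1144612765839/312260023546) + 1429*(-197/1618329) = 756619942764256653/156130011773 - 281513/1618329 = 1224459951401108700740288/252669725822587317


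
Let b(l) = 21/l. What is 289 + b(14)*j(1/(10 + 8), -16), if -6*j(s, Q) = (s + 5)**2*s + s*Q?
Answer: 6738695/23328 ≈ 288.87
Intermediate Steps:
j(s, Q) = -Q*s/6 - s*(5 + s)**2/6 (j(s, Q) = -((s + 5)**2*s + s*Q)/6 = -((5 + s)**2*s + Q*s)/6 = -(s*(5 + s)**2 + Q*s)/6 = -(Q*s + s*(5 + s)**2)/6 = -Q*s/6 - s*(5 + s)**2/6)
289 + b(14)*j(1/(10 + 8), -16) = 289 + (21/14)*(-(-16 + (5 + 1/(10 + 8))**2)/(6*(10 + 8))) = 289 + (21*(1/14))*(-1/6*(-16 + (5 + 1/18)**2)/18) = 289 + 3*(-1/6*1/18*(-16 + (5 + 1/18)**2))/2 = 289 + 3*(-1/6*1/18*(-16 + (91/18)**2))/2 = 289 + 3*(-1/6*1/18*(-16 + 8281/324))/2 = 289 + 3*(-1/6*1/18*3097/324)/2 = 289 + (3/2)*(-3097/34992) = 289 - 3097/23328 = 6738695/23328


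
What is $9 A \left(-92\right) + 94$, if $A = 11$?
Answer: $-9014$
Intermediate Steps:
$9 A \left(-92\right) + 94 = 9 \cdot 11 \left(-92\right) + 94 = 99 \left(-92\right) + 94 = -9108 + 94 = -9014$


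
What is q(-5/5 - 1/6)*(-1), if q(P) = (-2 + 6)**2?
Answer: -16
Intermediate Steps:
q(P) = 16 (q(P) = 4**2 = 16)
q(-5/5 - 1/6)*(-1) = 16*(-1) = -16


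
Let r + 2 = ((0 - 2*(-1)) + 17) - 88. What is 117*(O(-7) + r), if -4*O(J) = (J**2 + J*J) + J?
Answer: -43875/4 ≈ -10969.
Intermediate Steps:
r = -71 (r = -2 + (((0 - 2*(-1)) + 17) - 88) = -2 + (((0 + 2) + 17) - 88) = -2 + ((2 + 17) - 88) = -2 + (19 - 88) = -2 - 69 = -71)
O(J) = -J**2/2 - J/4 (O(J) = -((J**2 + J*J) + J)/4 = -((J**2 + J**2) + J)/4 = -(2*J**2 + J)/4 = -(J + 2*J**2)/4 = -J**2/2 - J/4)
117*(O(-7) + r) = 117*(-1/4*(-7)*(1 + 2*(-7)) - 71) = 117*(-1/4*(-7)*(1 - 14) - 71) = 117*(-1/4*(-7)*(-13) - 71) = 117*(-91/4 - 71) = 117*(-375/4) = -43875/4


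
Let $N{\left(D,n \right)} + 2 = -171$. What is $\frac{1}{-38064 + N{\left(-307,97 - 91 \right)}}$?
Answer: $- \frac{1}{38237} \approx -2.6153 \cdot 10^{-5}$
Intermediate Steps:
$N{\left(D,n \right)} = -173$ ($N{\left(D,n \right)} = -2 - 171 = -173$)
$\frac{1}{-38064 + N{\left(-307,97 - 91 \right)}} = \frac{1}{-38064 - 173} = \frac{1}{-38237} = - \frac{1}{38237}$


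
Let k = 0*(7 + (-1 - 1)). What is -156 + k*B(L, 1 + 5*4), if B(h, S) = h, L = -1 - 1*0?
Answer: -156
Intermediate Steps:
L = -1 (L = -1 + 0 = -1)
k = 0 (k = 0*(7 - 2) = 0*5 = 0)
-156 + k*B(L, 1 + 5*4) = -156 + 0*(-1) = -156 + 0 = -156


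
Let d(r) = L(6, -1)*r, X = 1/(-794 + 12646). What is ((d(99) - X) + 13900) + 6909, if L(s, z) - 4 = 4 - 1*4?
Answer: 251321659/11852 ≈ 21205.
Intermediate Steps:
L(s, z) = 4 (L(s, z) = 4 + (4 - 1*4) = 4 + (4 - 4) = 4 + 0 = 4)
X = 1/11852 ≈ 8.4374e-5
d(r) = 4*r
((d(99) - X) + 13900) + 6909 = ((4*99 - 1*1/11852) + 13900) + 6909 = ((396 - 1/11852) + 13900) + 6909 = (4693391/11852 + 13900) + 6909 = 169436191/11852 + 6909 = 251321659/11852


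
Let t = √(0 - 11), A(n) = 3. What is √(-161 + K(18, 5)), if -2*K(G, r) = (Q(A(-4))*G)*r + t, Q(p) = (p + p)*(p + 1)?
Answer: √(-4964 - 2*I*√11)/2 ≈ 0.023537 - 35.228*I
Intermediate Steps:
Q(p) = 2*p*(1 + p) (Q(p) = (2*p)*(1 + p) = 2*p*(1 + p))
t = I*√11 (t = √(-11) = I*√11 ≈ 3.3166*I)
K(G, r) = -12*G*r - I*√11/2 (K(G, r) = -(((2*3*(1 + 3))*G)*r + I*√11)/2 = -(((2*3*4)*G)*r + I*√11)/2 = -((24*G)*r + I*√11)/2 = -(24*G*r + I*√11)/2 = -(I*√11 + 24*G*r)/2 = -12*G*r - I*√11/2)
√(-161 + K(18, 5)) = √(-161 + (-12*18*5 - I*√11/2)) = √(-161 + (-1080 - I*√11/2)) = √(-1241 - I*√11/2)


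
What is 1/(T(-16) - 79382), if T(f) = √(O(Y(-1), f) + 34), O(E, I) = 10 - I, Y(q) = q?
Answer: -39691/3150750932 - √15/3150750932 ≈ -1.2599e-5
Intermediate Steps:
T(f) = √(44 - f) (T(f) = √((10 - f) + 34) = √(44 - f))
1/(T(-16) - 79382) = 1/(√(44 - 1*(-16)) - 79382) = 1/(√(44 + 16) - 79382) = 1/(√60 - 79382) = 1/(2*√15 - 79382) = 1/(-79382 + 2*√15)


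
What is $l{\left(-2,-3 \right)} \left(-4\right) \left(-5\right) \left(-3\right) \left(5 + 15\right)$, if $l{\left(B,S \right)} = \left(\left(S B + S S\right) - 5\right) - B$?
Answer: $-14400$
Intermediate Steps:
$l{\left(B,S \right)} = -5 + S^{2} - B + B S$ ($l{\left(B,S \right)} = \left(\left(B S + S^{2}\right) - 5\right) - B = \left(\left(S^{2} + B S\right) - 5\right) - B = \left(-5 + S^{2} + B S\right) - B = -5 + S^{2} - B + B S$)
$l{\left(-2,-3 \right)} \left(-4\right) \left(-5\right) \left(-3\right) \left(5 + 15\right) = \left(-5 + \left(-3\right)^{2} - -2 - -6\right) \left(-4\right) \left(-5\right) \left(-3\right) \left(5 + 15\right) = \left(-5 + 9 + 2 + 6\right) 20 \left(-3\right) 20 = 12 \left(-60\right) 20 = \left(-720\right) 20 = -14400$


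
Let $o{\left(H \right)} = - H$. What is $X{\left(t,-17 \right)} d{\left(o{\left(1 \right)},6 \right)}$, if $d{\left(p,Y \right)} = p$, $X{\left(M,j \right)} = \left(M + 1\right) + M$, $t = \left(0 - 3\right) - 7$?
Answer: $19$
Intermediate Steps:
$t = -10$ ($t = -3 - 7 = -10$)
$X{\left(M,j \right)} = 1 + 2 M$ ($X{\left(M,j \right)} = \left(1 + M\right) + M = 1 + 2 M$)
$X{\left(t,-17 \right)} d{\left(o{\left(1 \right)},6 \right)} = \left(1 + 2 \left(-10\right)\right) \left(\left(-1\right) 1\right) = \left(1 - 20\right) \left(-1\right) = \left(-19\right) \left(-1\right) = 19$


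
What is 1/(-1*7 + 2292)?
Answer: 1/2285 ≈ 0.00043764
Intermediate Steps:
1/(-1*7 + 2292) = 1/(-7 + 2292) = 1/2285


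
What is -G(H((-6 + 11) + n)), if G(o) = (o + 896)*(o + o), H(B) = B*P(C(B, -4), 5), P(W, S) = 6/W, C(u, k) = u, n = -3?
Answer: -10824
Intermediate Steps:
H(B) = 6 (H(B) = B*(6/B) = 6)
G(o) = 2*o*(896 + o) (G(o) = (896 + o)*(2*o) = 2*o*(896 + o))
-G(H((-6 + 11) + n)) = -2*6*(896 + 6) = -2*6*902 = -1*10824 = -10824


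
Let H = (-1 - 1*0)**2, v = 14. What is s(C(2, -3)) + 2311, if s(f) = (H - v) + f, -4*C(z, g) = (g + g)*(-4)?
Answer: 2292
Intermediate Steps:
H = 1 (H = (-1 + 0)**2 = (-1)**2 = 1)
C(z, g) = 2*g (C(z, g) = -(g + g)*(-4)/4 = -2*g*(-4)/4 = -(-2)*g = 2*g)
s(f) = -13 + f (s(f) = (1 - 1*14) + f = (1 - 14) + f = -13 + f)
s(C(2, -3)) + 2311 = (-13 + 2*(-3)) + 2311 = (-13 - 6) + 2311 = -19 + 2311 = 2292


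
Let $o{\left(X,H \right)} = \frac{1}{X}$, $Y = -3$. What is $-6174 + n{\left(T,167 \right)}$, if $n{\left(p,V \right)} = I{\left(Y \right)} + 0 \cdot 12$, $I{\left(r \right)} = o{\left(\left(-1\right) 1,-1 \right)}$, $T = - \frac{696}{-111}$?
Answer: $-6175$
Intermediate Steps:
$T = \frac{232}{37}$ ($T = \left(-696\right) \left(- \frac{1}{111}\right) = \frac{232}{37} \approx 6.2703$)
$I{\left(r \right)} = -1$ ($I{\left(r \right)} = \frac{1}{\left(-1\right) 1} = \frac{1}{-1} = -1$)
$n{\left(p,V \right)} = -1$ ($n{\left(p,V \right)} = -1 + 0 \cdot 12 = -1 + 0 = -1$)
$-6174 + n{\left(T,167 \right)} = -6174 - 1 = -6175$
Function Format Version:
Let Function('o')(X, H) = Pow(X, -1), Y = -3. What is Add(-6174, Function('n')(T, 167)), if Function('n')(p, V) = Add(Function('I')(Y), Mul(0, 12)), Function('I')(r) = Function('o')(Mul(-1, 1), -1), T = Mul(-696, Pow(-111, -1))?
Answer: -6175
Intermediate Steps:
T = Rational(232, 37) (T = Mul(-696, Rational(-1, 111)) = Rational(232, 37) ≈ 6.2703)
Function('I')(r) = -1 (Function('I')(r) = Pow(Mul(-1, 1), -1) = Pow(-1, -1) = -1)
Function('n')(p, V) = -1 (Function('n')(p, V) = Add(-1, Mul(0, 12)) = Add(-1, 0) = -1)
Add(-6174, Function('n')(T, 167)) = Add(-6174, -1) = -6175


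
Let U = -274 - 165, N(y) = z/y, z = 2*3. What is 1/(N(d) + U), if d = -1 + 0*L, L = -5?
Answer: -1/445 ≈ -0.0022472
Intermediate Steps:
d = -1 (d = -1 + 0*(-5) = -1 + 0 = -1)
z = 6
N(y) = 6/y
U = -439
1/(N(d) + U) = 1/(6/(-1) - 439) = 1/(6*(-1) - 439) = 1/(-6 - 439) = 1/(-445) = -1/445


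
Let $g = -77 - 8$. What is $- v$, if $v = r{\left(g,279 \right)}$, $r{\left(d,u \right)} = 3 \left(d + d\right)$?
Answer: $510$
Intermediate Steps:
$g = -85$ ($g = -77 - 8 = -85$)
$r{\left(d,u \right)} = 6 d$ ($r{\left(d,u \right)} = 3 \cdot 2 d = 6 d$)
$v = -510$ ($v = 6 \left(-85\right) = -510$)
$- v = \left(-1\right) \left(-510\right) = 510$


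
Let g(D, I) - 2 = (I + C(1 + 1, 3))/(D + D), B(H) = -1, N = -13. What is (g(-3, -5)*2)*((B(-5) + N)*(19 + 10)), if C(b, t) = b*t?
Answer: -4466/3 ≈ -1488.7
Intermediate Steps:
g(D, I) = 2 + (6 + I)/(2*D) (g(D, I) = 2 + (I + (1 + 1)*3)/(D + D) = 2 + (I + 2*3)/((2*D)) = 2 + (I + 6)*(1/(2*D)) = 2 + (6 + I)*(1/(2*D)) = 2 + (6 + I)/(2*D))
(g(-3, -5)*2)*((B(-5) + N)*(19 + 10)) = (((1/2)*(6 - 5 + 4*(-3))/(-3))*2)*((-1 - 13)*(19 + 10)) = (((1/2)*(-1/3)*(6 - 5 - 12))*2)*(-14*29) = (((1/2)*(-1/3)*(-11))*2)*(-406) = ((11/6)*2)*(-406) = (11/3)*(-406) = -4466/3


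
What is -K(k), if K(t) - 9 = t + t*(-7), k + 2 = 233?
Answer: 1377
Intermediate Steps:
k = 231 (k = -2 + 233 = 231)
K(t) = 9 - 6*t (K(t) = 9 + (t + t*(-7)) = 9 + (t - 7*t) = 9 - 6*t)
-K(k) = -(9 - 6*231) = -(9 - 1386) = -1*(-1377) = 1377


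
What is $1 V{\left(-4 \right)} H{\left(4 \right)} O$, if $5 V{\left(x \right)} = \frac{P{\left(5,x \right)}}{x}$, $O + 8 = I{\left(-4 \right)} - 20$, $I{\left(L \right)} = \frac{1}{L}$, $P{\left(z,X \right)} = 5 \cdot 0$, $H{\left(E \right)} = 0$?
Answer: $0$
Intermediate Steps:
$P{\left(z,X \right)} = 0$
$O = - \frac{113}{4}$ ($O = -8 + \left(\frac{1}{-4} - 20\right) = -8 - \frac{81}{4} = - \frac{113}{4} \approx -28.25$)
$V{\left(x \right)} = 0$ ($V{\left(x \right)} = \frac{0 \frac{1}{x}}{5} = \frac{1}{5} \cdot 0 = 0$)
$1 V{\left(-4 \right)} H{\left(4 \right)} O = 1 \cdot 0 \cdot 0 \left(- \frac{113}{4}\right) = 0 \cdot 0 \left(- \frac{113}{4}\right) = 0 \left(- \frac{113}{4}\right) = 0$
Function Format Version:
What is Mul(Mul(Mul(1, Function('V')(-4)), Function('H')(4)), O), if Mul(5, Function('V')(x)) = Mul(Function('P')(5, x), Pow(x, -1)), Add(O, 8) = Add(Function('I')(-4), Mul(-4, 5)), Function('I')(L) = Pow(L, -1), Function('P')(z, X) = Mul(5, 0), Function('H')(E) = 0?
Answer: 0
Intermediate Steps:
Function('P')(z, X) = 0
O = Rational(-113, 4) (O = Add(-8, Add(Pow(-4, -1), Mul(-4, 5))) = Add(-8, Add(Rational(-1, 4), -20)) = Add(-8, Rational(-81, 4)) = Rational(-113, 4) ≈ -28.250)
Function('V')(x) = 0 (Function('V')(x) = Mul(Rational(1, 5), Mul(0, Pow(x, -1))) = Mul(Rational(1, 5), 0) = 0)
Mul(Mul(Mul(1, Function('V')(-4)), Function('H')(4)), O) = Mul(Mul(Mul(1, 0), 0), Rational(-113, 4)) = Mul(Mul(0, 0), Rational(-113, 4)) = Mul(0, Rational(-113, 4)) = 0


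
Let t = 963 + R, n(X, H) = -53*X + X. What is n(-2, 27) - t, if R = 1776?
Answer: -2635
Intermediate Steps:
n(X, H) = -52*X
t = 2739 (t = 963 + 1776 = 2739)
n(-2, 27) - t = -52*(-2) - 1*2739 = 104 - 2739 = -2635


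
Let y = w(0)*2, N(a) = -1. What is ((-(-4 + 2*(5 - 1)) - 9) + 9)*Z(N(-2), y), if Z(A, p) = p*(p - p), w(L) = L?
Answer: 0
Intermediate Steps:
y = 0 (y = 0*2 = 0)
Z(A, p) = 0 (Z(A, p) = p*0 = 0)
((-(-4 + 2*(5 - 1)) - 9) + 9)*Z(N(-2), y) = ((-(-4 + 2*(5 - 1)) - 9) + 9)*0 = ((-(-4 + 2*4) - 9) + 9)*0 = ((-(-4 + 8) - 9) + 9)*0 = ((-1*4 - 9) + 9)*0 = ((-4 - 9) + 9)*0 = (-13 + 9)*0 = -4*0 = 0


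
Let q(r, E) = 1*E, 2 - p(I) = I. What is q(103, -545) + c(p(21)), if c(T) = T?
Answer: -564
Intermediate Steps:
p(I) = 2 - I
q(r, E) = E
q(103, -545) + c(p(21)) = -545 + (2 - 1*21) = -545 + (2 - 21) = -545 - 19 = -564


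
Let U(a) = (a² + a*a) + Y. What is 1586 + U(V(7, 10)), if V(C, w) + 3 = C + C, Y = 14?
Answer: 1842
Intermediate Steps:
V(C, w) = -3 + 2*C (V(C, w) = -3 + (C + C) = -3 + 2*C)
U(a) = 14 + 2*a² (U(a) = (a² + a*a) + 14 = (a² + a²) + 14 = 2*a² + 14 = 14 + 2*a²)
1586 + U(V(7, 10)) = 1586 + (14 + 2*(-3 + 2*7)²) = 1586 + (14 + 2*(-3 + 14)²) = 1586 + (14 + 2*11²) = 1586 + (14 + 2*121) = 1586 + (14 + 242) = 1586 + 256 = 1842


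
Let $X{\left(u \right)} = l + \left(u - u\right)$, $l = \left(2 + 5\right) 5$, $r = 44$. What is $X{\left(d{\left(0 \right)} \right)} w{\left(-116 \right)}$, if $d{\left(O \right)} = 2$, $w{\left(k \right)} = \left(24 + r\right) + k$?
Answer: $-1680$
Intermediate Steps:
$l = 35$ ($l = 7 \cdot 5 = 35$)
$w{\left(k \right)} = 68 + k$ ($w{\left(k \right)} = \left(24 + 44\right) + k = 68 + k$)
$X{\left(u \right)} = 35$ ($X{\left(u \right)} = 35 + \left(u - u\right) = 35 + 0 = 35$)
$X{\left(d{\left(0 \right)} \right)} w{\left(-116 \right)} = 35 \left(68 - 116\right) = 35 \left(-48\right) = -1680$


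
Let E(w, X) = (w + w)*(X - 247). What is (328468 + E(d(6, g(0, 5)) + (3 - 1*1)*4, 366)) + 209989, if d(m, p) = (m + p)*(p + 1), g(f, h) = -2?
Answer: 539409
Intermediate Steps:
d(m, p) = (1 + p)*(m + p) (d(m, p) = (m + p)*(1 + p) = (1 + p)*(m + p))
E(w, X) = 2*w*(-247 + X) (E(w, X) = (2*w)*(-247 + X) = 2*w*(-247 + X))
(328468 + E(d(6, g(0, 5)) + (3 - 1*1)*4, 366)) + 209989 = (328468 + 2*((6 - 2 + (-2)**2 + 6*(-2)) + (3 - 1*1)*4)*(-247 + 366)) + 209989 = (328468 + 2*((6 - 2 + 4 - 12) + (3 - 1)*4)*119) + 209989 = (328468 + 2*(-4 + 2*4)*119) + 209989 = (328468 + 2*(-4 + 8)*119) + 209989 = (328468 + 2*4*119) + 209989 = (328468 + 952) + 209989 = 329420 + 209989 = 539409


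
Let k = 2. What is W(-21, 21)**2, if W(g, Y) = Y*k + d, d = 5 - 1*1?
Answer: 2116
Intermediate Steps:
d = 4 (d = 5 - 1 = 4)
W(g, Y) = 4 + 2*Y (W(g, Y) = Y*2 + 4 = 2*Y + 4 = 4 + 2*Y)
W(-21, 21)**2 = (4 + 2*21)**2 = (4 + 42)**2 = 46**2 = 2116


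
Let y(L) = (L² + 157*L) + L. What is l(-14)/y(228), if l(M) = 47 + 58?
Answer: 35/29336 ≈ 0.0011931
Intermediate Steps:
l(M) = 105
y(L) = L² + 158*L
l(-14)/y(228) = 105/((228*(158 + 228))) = 105/((228*386)) = 105/88008 = 105*(1/88008) = 35/29336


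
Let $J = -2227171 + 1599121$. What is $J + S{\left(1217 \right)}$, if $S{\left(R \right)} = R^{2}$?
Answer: $853039$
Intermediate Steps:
$J = -628050$
$J + S{\left(1217 \right)} = -628050 + 1217^{2} = -628050 + 1481089 = 853039$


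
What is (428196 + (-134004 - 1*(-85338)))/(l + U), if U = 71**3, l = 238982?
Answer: 379530/596893 ≈ 0.63584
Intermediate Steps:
U = 357911
(428196 + (-134004 - 1*(-85338)))/(l + U) = (428196 + (-134004 - 1*(-85338)))/(238982 + 357911) = (428196 + (-134004 + 85338))/596893 = (428196 - 48666)*(1/596893) = 379530*(1/596893) = 379530/596893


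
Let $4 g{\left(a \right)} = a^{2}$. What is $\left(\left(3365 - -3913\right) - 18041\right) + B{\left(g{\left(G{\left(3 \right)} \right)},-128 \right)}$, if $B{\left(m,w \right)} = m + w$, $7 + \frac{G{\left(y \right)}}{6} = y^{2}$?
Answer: $-10855$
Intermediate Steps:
$G{\left(y \right)} = -42 + 6 y^{2}$
$g{\left(a \right)} = \frac{a^{2}}{4}$
$\left(\left(3365 - -3913\right) - 18041\right) + B{\left(g{\left(G{\left(3 \right)} \right)},-128 \right)} = \left(\left(3365 - -3913\right) - 18041\right) - \left(128 - \frac{\left(-42 + 6 \cdot 3^{2}\right)^{2}}{4}\right) = \left(\left(3365 + 3913\right) - 18041\right) - \left(128 - \frac{\left(-42 + 6 \cdot 9\right)^{2}}{4}\right) = \left(7278 - 18041\right) - \left(128 - \frac{\left(-42 + 54\right)^{2}}{4}\right) = -10763 - \left(128 - \frac{12^{2}}{4}\right) = -10763 + \left(\frac{1}{4} \cdot 144 - 128\right) = -10763 + \left(36 - 128\right) = -10763 - 92 = -10855$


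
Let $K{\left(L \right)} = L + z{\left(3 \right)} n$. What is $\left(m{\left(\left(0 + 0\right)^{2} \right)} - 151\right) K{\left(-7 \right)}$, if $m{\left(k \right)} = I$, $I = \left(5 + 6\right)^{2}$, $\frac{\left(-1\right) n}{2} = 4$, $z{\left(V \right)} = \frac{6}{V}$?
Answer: $690$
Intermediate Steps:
$n = -8$ ($n = \left(-2\right) 4 = -8$)
$K{\left(L \right)} = -16 + L$ ($K{\left(L \right)} = L + \frac{6}{3} \left(-8\right) = L + 6 \cdot \frac{1}{3} \left(-8\right) = L + 2 \left(-8\right) = L - 16 = -16 + L$)
$I = 121$ ($I = 11^{2} = 121$)
$m{\left(k \right)} = 121$
$\left(m{\left(\left(0 + 0\right)^{2} \right)} - 151\right) K{\left(-7 \right)} = \left(121 - 151\right) \left(-16 - 7\right) = \left(-30\right) \left(-23\right) = 690$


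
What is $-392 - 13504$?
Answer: $-13896$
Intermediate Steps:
$-392 - 13504 = -13896$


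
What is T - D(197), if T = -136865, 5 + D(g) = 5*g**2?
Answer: -330905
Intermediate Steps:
D(g) = -5 + 5*g**2
T - D(197) = -136865 - (-5 + 5*197**2) = -136865 - (-5 + 5*38809) = -136865 - (-5 + 194045) = -136865 - 1*194040 = -136865 - 194040 = -330905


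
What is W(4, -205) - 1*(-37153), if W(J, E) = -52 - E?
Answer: 37306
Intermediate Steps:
W(4, -205) - 1*(-37153) = (-52 - 1*(-205)) - 1*(-37153) = (-52 + 205) + 37153 = 153 + 37153 = 37306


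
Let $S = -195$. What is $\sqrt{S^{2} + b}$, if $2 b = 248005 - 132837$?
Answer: $\sqrt{95609} \approx 309.21$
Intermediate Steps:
$b = 57584$ ($b = \frac{248005 - 132837}{2} = \frac{1}{2} \cdot 115168 = 57584$)
$\sqrt{S^{2} + b} = \sqrt{\left(-195\right)^{2} + 57584} = \sqrt{38025 + 57584} = \sqrt{95609}$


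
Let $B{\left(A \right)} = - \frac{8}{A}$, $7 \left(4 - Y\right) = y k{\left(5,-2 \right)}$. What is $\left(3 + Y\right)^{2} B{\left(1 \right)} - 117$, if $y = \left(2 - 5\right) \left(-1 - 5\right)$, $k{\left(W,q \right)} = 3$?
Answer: $- \frac{5933}{49} \approx -121.08$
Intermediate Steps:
$y = 18$ ($y = \left(-3\right) \left(-6\right) = 18$)
$Y = - \frac{26}{7}$ ($Y = 4 - \frac{18 \cdot 3}{7} = 4 - \frac{54}{7} = - \frac{26}{7} \approx -3.7143$)
$\left(3 + Y\right)^{2} B{\left(1 \right)} - 117 = \left(3 - \frac{26}{7}\right)^{2} \left(- \frac{8}{1}\right) - 117 = \left(- \frac{5}{7}\right)^{2} \left(\left(-8\right) 1\right) - 117 = \frac{25}{49} \left(-8\right) - 117 = - \frac{200}{49} - 117 = - \frac{5933}{49}$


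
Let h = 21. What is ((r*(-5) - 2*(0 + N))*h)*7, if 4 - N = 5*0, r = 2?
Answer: -2646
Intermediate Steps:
N = 4 (N = 4 - 5*0 = 4 - 1*0 = 4 + 0 = 4)
((r*(-5) - 2*(0 + N))*h)*7 = ((2*(-5) - 2*(0 + 4))*21)*7 = ((-10 - 2*4)*21)*7 = ((-10 - 8)*21)*7 = -18*21*7 = -378*7 = -2646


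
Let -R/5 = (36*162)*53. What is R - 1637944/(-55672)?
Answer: -10754790577/6959 ≈ -1.5455e+6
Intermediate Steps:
R = -1545480 (R = -5*36*162*53 = -29160*53 = -5*309096 = -1545480)
R - 1637944/(-55672) = -1545480 - 1637944/(-55672) = -1545480 - 1637944*(-1)/55672 = -1545480 - 1*(-204743/6959) = -1545480 + 204743/6959 = -10754790577/6959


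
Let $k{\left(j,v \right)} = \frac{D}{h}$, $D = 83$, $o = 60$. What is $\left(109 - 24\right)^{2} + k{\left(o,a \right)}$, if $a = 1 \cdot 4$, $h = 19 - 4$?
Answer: $\frac{108458}{15} \approx 7230.5$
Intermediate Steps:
$h = 15$
$a = 4$
$k{\left(j,v \right)} = \frac{83}{15}$
$\left(109 - 24\right)^{2} + k{\left(o,a \right)} = \left(109 - 24\right)^{2} + \frac{83}{15} = 85^{2} + \frac{83}{15} = 7225 + \frac{83}{15} = \frac{108458}{15}$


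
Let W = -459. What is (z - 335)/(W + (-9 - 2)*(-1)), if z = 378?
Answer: -43/448 ≈ -0.095982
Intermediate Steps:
(z - 335)/(W + (-9 - 2)*(-1)) = (378 - 335)/(-459 + (-9 - 2)*(-1)) = 43/(-459 - 11*(-1)) = 43/(-459 + 11) = 43/(-448) = 43*(-1/448) = -43/448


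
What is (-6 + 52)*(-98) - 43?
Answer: -4551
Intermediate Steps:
(-6 + 52)*(-98) - 43 = 46*(-98) - 43 = -4508 - 43 = -4551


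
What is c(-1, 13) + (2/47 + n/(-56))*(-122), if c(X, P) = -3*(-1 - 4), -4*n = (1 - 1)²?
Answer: 461/47 ≈ 9.8085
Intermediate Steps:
n = 0 (n = -(1 - 1)²/4 = -¼*0² = -¼*0 = 0)
c(X, P) = 15 (c(X, P) = -3*(-5) = 15)
c(-1, 13) + (2/47 + n/(-56))*(-122) = 15 + (2/47 + 0/(-56))*(-122) = 15 + (2*(1/47) + 0*(-1/56))*(-122) = 15 + (2/47 + 0)*(-122) = 15 + (2/47)*(-122) = 15 - 244/47 = 461/47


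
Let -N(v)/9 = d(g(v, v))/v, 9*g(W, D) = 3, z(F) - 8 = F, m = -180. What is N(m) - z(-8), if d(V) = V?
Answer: 1/60 ≈ 0.016667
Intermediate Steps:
z(F) = 8 + F
g(W, D) = 1/3 (g(W, D) = (1/9)*3 = 1/3)
N(v) = -3/v
N(m) - z(-8) = -3/(-180) - (8 - 8) = -3*(-1/180) - 1*0 = 1/60 + 0 = 1/60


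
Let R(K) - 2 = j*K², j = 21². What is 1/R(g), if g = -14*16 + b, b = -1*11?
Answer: 1/24354227 ≈ 4.1061e-8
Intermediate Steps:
b = -11
g = -235 (g = -14*16 - 11 = -224 - 11 = -235)
j = 441
R(K) = 2 + 441*K²
1/R(g) = 1/(2 + 441*(-235)²) = 1/(2 + 441*55225) = 1/(2 + 24354225) = 1/24354227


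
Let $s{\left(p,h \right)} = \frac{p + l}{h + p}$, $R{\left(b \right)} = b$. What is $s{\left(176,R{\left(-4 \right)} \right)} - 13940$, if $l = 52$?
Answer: $- \frac{599363}{43} \approx -13939.0$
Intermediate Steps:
$s{\left(p,h \right)} = \frac{52 + p}{h + p}$ ($s{\left(p,h \right)} = \frac{p + 52}{h + p} = \frac{52 + p}{h + p}$)
$s{\left(176,R{\left(-4 \right)} \right)} - 13940 = \frac{52 + 176}{-4 + 176} - 13940 = \frac{1}{172} \cdot 228 - 13940 = \frac{57}{43} - 13940 = - \frac{599363}{43}$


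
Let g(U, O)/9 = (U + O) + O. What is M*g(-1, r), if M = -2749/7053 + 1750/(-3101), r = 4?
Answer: -62602197/1041493 ≈ -60.108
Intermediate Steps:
g(U, O) = 9*U + 18*O (g(U, O) = 9*((U + O) + O) = 9*((O + U) + O) = 9*(U + 2*O) = 9*U + 18*O)
M = -2981057/3124479 (M = -2749*1/7053 + 1750*(-1/3101) = -2749/7053 - 250/443 = -2981057/3124479 ≈ -0.95410)
M*g(-1, r) = -2981057*(9*(-1) + 18*4)/3124479 = -2981057*(-9 + 72)/3124479 = -2981057/3124479*63 = -62602197/1041493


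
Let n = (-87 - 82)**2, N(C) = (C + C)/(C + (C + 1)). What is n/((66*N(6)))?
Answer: 371293/792 ≈ 468.80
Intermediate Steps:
N(C) = 2*C/(1 + 2*C) (N(C) = (2*C)/(C + (1 + C)) = (2*C)/(1 + 2*C) = 2*C/(1 + 2*C))
n = 28561 (n = (-169)**2 = 28561)
n/((66*N(6))) = 28561/((66*(2*6/(1 + 2*6)))) = 28561/((66*(2*6/(1 + 12)))) = 28561/((66*(2*6/13))) = 28561/((66*(2*6*(1/13)))) = 28561/((66*(12/13))) = 28561/(792/13) = 28561*(13/792) = 371293/792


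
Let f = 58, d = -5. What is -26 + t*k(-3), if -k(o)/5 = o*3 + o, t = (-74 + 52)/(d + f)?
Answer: -2698/53 ≈ -50.906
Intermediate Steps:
t = -22/53 (t = (-74 + 52)/(-5 + 58) = -22/53 ≈ -0.41509)
k(o) = -20*o (k(o) = -5*(o*3 + o) = -5*(3*o + o) = -20*o)
-26 + t*k(-3) = -26 - (-440)*(-3)/53 = -26 - 22/53*60 = -26 - 1320/53 = -2698/53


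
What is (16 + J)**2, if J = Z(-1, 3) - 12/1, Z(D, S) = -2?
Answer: 4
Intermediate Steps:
J = -14 (J = -2 - 12/1 = -2 - 12 = -14)
(16 + J)**2 = (16 - 14)**2 = 2**2 = 4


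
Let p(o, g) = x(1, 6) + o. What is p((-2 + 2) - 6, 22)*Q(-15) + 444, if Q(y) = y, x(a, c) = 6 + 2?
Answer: 414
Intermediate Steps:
x(a, c) = 8
p(o, g) = 8 + o
p((-2 + 2) - 6, 22)*Q(-15) + 444 = (8 + ((-2 + 2) - 6))*(-15) + 444 = (8 + (0 - 6))*(-15) + 444 = (8 - 6)*(-15) + 444 = 2*(-15) + 444 = -30 + 444 = 414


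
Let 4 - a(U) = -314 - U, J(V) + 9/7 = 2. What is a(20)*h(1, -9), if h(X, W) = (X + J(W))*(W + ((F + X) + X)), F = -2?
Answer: -36504/7 ≈ -5214.9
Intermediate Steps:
J(V) = 5/7 (J(V) = -9/7 + 2 = 5/7)
a(U) = 318 + U (a(U) = 4 - (-314 - U) = 4 + (314 + U) = 318 + U)
h(X, W) = (5/7 + X)*(-2 + W + 2*X) (h(X, W) = (X + 5/7)*(W + ((-2 + X) + X)) = (5/7 + X)*(W + (-2 + 2*X)) = (5/7 + X)*(-2 + W + 2*X))
a(20)*h(1, -9) = (318 + 20)*(-10/7 + 2*1**2 - 4/7*1 + (5/7)*(-9) - 9*1) = 338*(-10/7 + 2*1 - 4/7 - 45/7 - 9) = 338*(-10/7 + 2 - 4/7 - 45/7 - 9) = 338*(-108/7) = -36504/7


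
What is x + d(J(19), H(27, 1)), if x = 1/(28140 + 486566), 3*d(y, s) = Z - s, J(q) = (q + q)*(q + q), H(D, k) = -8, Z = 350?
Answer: 184264751/1544118 ≈ 119.33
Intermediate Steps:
J(q) = 4*q² (J(q) = (2*q)*(2*q) = 4*q²)
d(y, s) = 350/3 - s/3 (d(y, s) = (350 - s)/3 = 350/3 - s/3)
x = 1/514706 ≈ 1.9429e-6
x + d(J(19), H(27, 1)) = 1/514706 + (350/3 - ⅓*(-8)) = 1/514706 + (350/3 + 8/3) = 1/514706 + 358/3 = 184264751/1544118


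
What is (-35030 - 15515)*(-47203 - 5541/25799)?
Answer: 61553485577210/25799 ≈ 2.3859e+9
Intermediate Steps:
(-35030 - 15515)*(-47203 - 5541/25799) = -50545*(-47203 - 5541*1/25799) = -50545*(-47203 - 5541/25799) = -50545*(-1217795738/25799) = 61553485577210/25799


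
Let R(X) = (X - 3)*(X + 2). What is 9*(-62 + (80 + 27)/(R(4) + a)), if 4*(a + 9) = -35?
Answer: -30078/47 ≈ -639.96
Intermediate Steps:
R(X) = (-3 + X)*(2 + X)
a = -71/4 (a = -9 + (¼)*(-35) = -9 - 35/4 = -71/4 ≈ -17.750)
9*(-62 + (80 + 27)/(R(4) + a)) = 9*(-62 + (80 + 27)/((-6 + 4² - 1*4) - 71/4)) = 9*(-62 + 107/((-6 + 16 - 4) - 71/4)) = 9*(-62 + 107/(6 - 71/4)) = 9*(-62 + 107/(-47/4)) = 9*(-62 + 107*(-4/47)) = 9*(-62 - 428/47) = 9*(-3342/47) = -30078/47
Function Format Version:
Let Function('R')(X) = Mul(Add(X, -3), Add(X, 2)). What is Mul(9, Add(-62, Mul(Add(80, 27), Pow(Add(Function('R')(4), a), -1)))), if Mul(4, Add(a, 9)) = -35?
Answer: Rational(-30078, 47) ≈ -639.96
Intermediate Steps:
Function('R')(X) = Mul(Add(-3, X), Add(2, X))
a = Rational(-71, 4) (a = Add(-9, Mul(Rational(1, 4), -35)) = Add(-9, Rational(-35, 4)) = Rational(-71, 4) ≈ -17.750)
Mul(9, Add(-62, Mul(Add(80, 27), Pow(Add(Function('R')(4), a), -1)))) = Mul(9, Add(-62, Mul(Add(80, 27), Pow(Add(Add(-6, Pow(4, 2), Mul(-1, 4)), Rational(-71, 4)), -1)))) = Mul(9, Add(-62, Mul(107, Pow(Add(Add(-6, 16, -4), Rational(-71, 4)), -1)))) = Mul(9, Add(-62, Mul(107, Pow(Add(6, Rational(-71, 4)), -1)))) = Mul(9, Add(-62, Mul(107, Pow(Rational(-47, 4), -1)))) = Mul(9, Add(-62, Mul(107, Rational(-4, 47)))) = Mul(9, Add(-62, Rational(-428, 47))) = Mul(9, Rational(-3342, 47)) = Rational(-30078, 47)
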